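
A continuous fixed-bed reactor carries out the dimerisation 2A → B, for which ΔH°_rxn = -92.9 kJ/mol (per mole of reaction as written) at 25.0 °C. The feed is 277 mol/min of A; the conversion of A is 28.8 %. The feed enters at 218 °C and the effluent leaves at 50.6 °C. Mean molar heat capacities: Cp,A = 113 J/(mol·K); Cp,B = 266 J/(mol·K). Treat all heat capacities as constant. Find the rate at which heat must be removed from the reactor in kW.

Q_out = 148 kW

Extent of reaction ξ = 0.288 × 277 / 2 = 39.888 mol/min
Reaction term: ξ·ΔH°_rxn = 39.888 × -92.9 = -3705.6 kJ/min
Sensible, feed 218→25 °C: -6041.1 kJ/min
Outlet flows (mol/min): A 197.22, B 39.888
Sensible, products 25→50.6 °C: 842.15 kJ/min
Q = ΔH = -8904.5 kJ/min = -148.41 kW
Heat removed = 148.41 kW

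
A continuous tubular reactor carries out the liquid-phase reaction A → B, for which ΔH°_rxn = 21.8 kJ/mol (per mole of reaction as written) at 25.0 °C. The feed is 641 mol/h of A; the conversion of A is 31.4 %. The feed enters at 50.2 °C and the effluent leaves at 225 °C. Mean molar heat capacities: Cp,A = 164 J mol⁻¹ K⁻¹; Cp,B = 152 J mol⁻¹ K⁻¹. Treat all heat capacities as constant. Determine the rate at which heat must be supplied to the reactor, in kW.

Extent of reaction ξ = 0.314 × 641 = 201.27 mol/h
Reaction term: ξ·ΔH°_rxn = 201.27 × 21.8 = 4387.8 kJ/h
Sensible, feed 50.2→25 °C: -2649.1 kJ/h
Outlet flows (mol/h): A 439.73, B 201.27
Sensible, products 25→225 °C: 20542 kJ/h
Q = ΔH = 22280 kJ/h = 6.189 kW
Heat supplied = 6.189 kW

Q_in = 6.19 kW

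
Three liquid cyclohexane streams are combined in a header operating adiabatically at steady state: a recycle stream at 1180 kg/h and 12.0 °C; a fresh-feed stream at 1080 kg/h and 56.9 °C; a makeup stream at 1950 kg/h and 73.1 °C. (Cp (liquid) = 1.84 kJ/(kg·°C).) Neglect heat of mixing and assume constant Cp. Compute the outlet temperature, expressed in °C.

No heat crosses the boundary, so H_out = H_in.
Σ ṁᵢCp,ᵢTᵢ = 1180×1.84×12.0 + 1080×1.84×56.9 + 1950×1.84×73.1 = 401410
Σ ṁᵢCp,ᵢ = 1180×1.84 + 1080×1.84 + 1950×1.84 = 7746.4
T_out = 401410 / 7746.4 = 51.819 °C

T_out = 51.8 °C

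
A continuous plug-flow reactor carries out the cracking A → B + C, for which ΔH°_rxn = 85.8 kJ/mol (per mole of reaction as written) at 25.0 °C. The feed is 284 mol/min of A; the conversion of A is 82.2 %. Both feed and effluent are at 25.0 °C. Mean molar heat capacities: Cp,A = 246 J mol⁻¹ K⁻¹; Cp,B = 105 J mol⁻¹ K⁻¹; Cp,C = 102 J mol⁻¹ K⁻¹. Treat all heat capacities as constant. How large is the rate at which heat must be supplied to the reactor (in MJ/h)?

Extent of reaction ξ = 0.822 × 284 = 233.45 mol/min
Reaction term: ξ·ΔH°_rxn = 233.45 × 85.8 = 20030 kJ/min
Q = ΔH = 20030 kJ/min = 333.83 kW
Heat supplied = 1201.8 MJ/h

Q_in = 1200 MJ/h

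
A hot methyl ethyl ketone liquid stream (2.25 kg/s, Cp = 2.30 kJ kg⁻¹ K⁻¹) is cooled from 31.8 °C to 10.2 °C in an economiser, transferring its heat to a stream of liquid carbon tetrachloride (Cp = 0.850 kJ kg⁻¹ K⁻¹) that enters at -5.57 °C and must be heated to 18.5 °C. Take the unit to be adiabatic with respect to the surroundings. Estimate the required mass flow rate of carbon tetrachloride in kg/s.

Heat released by hot stream: Q = 2.25 × 2.30 × (31.8 − 10.2) = 111.78 kJ/s
Energy balance on cold side (adiabatic exchanger): Q = ṁ_c·Cp_c·(T_c,out − T_c,in)
ṁ_c = 111.78 / [0.850 × (18.5 − -5.57)] = 5.4635 kg/s

ṁ_c = 5.46 kg/s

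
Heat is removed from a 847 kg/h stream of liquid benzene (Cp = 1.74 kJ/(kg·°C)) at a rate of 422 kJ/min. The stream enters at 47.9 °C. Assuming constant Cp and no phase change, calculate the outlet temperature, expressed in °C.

Q = 422 kJ/min = 25320 kJ/h
ΔT = Q/(ṁ·Cp) = 25320/(847×1.74) = 17.18 K
T_out = 47.9 − 17.18 = 30.72 °C

T_out = 30.7 °C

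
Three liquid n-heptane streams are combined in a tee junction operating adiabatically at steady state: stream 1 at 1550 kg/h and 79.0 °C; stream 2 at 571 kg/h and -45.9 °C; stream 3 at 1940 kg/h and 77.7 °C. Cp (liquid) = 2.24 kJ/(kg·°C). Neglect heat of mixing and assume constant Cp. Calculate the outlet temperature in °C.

T_out = 60.8 °C

Adiabatic, steady state ⇒ Σ ṁᵢCp,ᵢ(T_out − Tᵢ) = 0
Σ ṁᵢCp,ᵢTᵢ = 1550×2.24×79.0 + 571×2.24×-45.9 + 1940×2.24×77.7 = 553230
Σ ṁᵢCp,ᵢ = 1550×2.24 + 571×2.24 + 1940×2.24 = 9096.6
T_out = 553230 / 9096.6 = 60.817 °C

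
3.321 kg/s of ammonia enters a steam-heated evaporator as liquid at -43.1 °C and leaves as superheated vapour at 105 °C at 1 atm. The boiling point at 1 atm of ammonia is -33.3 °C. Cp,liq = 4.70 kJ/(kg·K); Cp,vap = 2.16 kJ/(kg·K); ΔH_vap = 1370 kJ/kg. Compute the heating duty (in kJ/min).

liquid -43.1→-33.3 °C: 46.06 kJ/kg
vaporisation at -33.3 °C: 1370 kJ/kg
vapour -33.3→105 °C: 298.73 kJ/kg
Δh = 46.06 + 1370 + 298.73 = 1714.8 kJ/kg
Q = ṁ·Δh = 3.321 kg/s × 1714.8 kJ/kg = 5694.8 kJ/s
|Q| = 5694.8 kW = 341690 kJ/min

Q = 342000 kJ/min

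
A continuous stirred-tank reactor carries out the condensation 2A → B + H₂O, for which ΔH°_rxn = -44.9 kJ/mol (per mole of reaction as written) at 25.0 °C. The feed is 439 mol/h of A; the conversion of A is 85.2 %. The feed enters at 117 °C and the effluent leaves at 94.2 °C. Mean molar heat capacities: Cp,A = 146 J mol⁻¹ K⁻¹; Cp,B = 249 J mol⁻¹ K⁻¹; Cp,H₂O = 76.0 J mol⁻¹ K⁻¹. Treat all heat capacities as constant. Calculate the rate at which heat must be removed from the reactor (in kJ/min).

Q_out = 157 kJ/min

Extent of reaction ξ = 0.852 × 439 / 2 = 187.01 mol/h
Reaction term: ξ·ΔH°_rxn = 187.01 × -44.9 = -8396.9 kJ/h
Sensible, feed 117→25 °C: -5896.6 kJ/h
Outlet flows (mol/h): A 64.972, B 187.01, H₂O 187.01
Sensible, products 25→94.2 °C: 4862.4 kJ/h
Q = ΔH = -9431.2 kJ/h = -2.6198 kW
Heat removed = 157.19 kJ/min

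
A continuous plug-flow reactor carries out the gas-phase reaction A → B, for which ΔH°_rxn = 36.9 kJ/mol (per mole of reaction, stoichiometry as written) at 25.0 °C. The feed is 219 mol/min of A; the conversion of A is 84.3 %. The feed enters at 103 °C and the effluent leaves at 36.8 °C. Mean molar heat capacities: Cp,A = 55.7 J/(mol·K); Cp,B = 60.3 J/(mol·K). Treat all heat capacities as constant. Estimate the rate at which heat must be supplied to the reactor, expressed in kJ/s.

Extent of reaction ξ = 0.843 × 219 = 184.62 mol/min
Reaction term: ξ·ΔH°_rxn = 184.62 × 36.9 = 6812.4 kJ/min
Sensible, feed 103→25 °C: -951.47 kJ/min
Outlet flows (mol/min): A 34.383, B 184.62
Sensible, products 25→36.8 °C: 153.96 kJ/min
Q = ΔH = 6014.9 kJ/min = 100.25 kW
Heat supplied = 100.25 kJ/s

Q_in = 100 kJ/s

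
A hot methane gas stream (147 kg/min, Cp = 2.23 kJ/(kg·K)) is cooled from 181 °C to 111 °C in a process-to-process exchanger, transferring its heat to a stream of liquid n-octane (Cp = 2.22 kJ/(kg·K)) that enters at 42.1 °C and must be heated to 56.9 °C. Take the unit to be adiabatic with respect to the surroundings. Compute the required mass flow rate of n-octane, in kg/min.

Heat released by hot stream: Q = 147 × 2.23 × (181 − 111) = 22947 kJ/min
Energy balance on cold side (adiabatic exchanger): Q = ṁ_c·Cp_c·(T_c,out − T_c,in)
ṁ_c = 22947 / [2.22 × (56.9 − 42.1)] = 698.4 kg/min

ṁ_c = 698 kg/min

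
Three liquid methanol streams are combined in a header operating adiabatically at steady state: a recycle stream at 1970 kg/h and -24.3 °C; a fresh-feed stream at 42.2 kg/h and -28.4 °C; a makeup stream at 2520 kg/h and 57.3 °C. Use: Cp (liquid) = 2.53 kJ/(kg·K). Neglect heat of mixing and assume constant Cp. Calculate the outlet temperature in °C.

T_out = 21.0 °C

No heat crosses the boundary, so H_out = H_in.
T_out = Σ ṁᵢCp,ᵢTᵢ / Σ ṁᵢCp,ᵢ
      = 241180 / 11466 = 21.033 °C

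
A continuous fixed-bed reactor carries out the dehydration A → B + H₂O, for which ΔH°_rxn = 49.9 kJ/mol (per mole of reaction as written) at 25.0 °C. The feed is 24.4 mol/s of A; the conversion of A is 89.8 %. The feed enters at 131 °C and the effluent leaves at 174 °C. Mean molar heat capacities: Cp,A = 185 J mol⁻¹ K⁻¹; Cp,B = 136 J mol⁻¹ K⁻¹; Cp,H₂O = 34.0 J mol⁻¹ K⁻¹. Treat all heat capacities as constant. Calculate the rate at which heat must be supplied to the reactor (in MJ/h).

Q_in = 4460 MJ/h

Extent of reaction ξ = 0.898 × 24.4 = 21.911 mol/s
Reaction term: ξ·ΔH°_rxn = 21.911 × 49.9 = 1093.4 kJ/s
Sensible, feed 131→25 °C: -478.48 kJ/s
Outlet flows (mol/s): A 2.4888, B 21.911, H₂O 21.911
Sensible, products 25→174 °C: 623.61 kJ/s
Q = ΔH = 1238.5 kJ/s = 1238.5 kW
Heat supplied = 4458.6 MJ/h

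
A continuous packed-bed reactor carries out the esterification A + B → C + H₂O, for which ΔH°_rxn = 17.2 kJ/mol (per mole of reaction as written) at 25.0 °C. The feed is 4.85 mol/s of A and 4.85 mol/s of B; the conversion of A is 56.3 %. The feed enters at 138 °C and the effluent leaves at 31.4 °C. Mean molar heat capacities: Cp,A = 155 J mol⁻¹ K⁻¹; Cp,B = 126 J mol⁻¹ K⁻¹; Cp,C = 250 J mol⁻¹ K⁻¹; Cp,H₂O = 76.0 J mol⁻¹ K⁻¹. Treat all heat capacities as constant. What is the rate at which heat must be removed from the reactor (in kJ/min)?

Q_out = 5850 kJ/min

Extent of reaction ξ = 0.563 × 4.85 = 2.7305 mol/s
Reaction term: ξ·ΔH°_rxn = 2.7305 × 17.2 = 46.965 kJ/s
Sensible, feed 138→25 °C: -154 kJ/s
Outlet flows (mol/s): A 2.1195, B 2.1195, C 2.7305, H₂O 2.7305
Sensible, products 25→31.4 °C: 9.5086 kJ/s
Q = ΔH = -97.528 kJ/s = -97.528 kW
Heat removed = 5851.7 kJ/min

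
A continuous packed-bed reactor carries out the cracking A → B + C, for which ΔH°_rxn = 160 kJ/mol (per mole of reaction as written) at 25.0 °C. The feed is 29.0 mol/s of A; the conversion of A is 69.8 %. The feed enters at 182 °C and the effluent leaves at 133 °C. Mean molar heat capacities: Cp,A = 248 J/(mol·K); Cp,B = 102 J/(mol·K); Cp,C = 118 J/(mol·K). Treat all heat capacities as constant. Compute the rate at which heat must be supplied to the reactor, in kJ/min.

Extent of reaction ξ = 0.698 × 29.0 = 20.242 mol/s
Reaction term: ξ·ΔH°_rxn = 20.242 × 160 = 3238.7 kJ/s
Sensible, feed 182→25 °C: -1129.1 kJ/s
Outlet flows (mol/s): A 8.758, B 20.242, C 20.242
Sensible, products 25→133 °C: 715.52 kJ/s
Q = ΔH = 2825.1 kJ/s = 2825.1 kW
Heat supplied = 169510 kJ/min

Q_in = 170000 kJ/min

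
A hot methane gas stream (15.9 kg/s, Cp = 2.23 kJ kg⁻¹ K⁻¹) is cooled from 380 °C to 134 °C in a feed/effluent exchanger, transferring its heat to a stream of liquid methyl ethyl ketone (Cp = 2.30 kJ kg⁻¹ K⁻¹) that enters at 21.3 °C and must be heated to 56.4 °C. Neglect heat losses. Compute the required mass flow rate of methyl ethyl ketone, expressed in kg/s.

Heat released by hot stream: Q = 15.9 × 2.23 × (380 − 134) = 8722.4 kJ/s
Energy balance on cold side (adiabatic exchanger): Q = ṁ_c·Cp_c·(T_c,out − T_c,in)
ṁ_c = 8722.4 / [2.30 × (56.4 − 21.3)] = 108.04 kg/s

ṁ_c = 108 kg/s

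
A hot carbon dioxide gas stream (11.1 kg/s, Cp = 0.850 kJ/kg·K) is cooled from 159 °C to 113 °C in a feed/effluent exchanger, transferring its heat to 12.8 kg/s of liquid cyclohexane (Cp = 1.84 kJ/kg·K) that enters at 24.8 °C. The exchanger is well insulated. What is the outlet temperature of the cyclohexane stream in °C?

T_c,out = 43.2 °C

Heat released by hot stream: Q = 11.1 × 0.850 × (159 − 113) = 434.01 kJ/s
Energy balance on cold side (adiabatic exchanger): Q = ṁ_c·Cp_c·(T_c,out − T_c,in)
T_c,out = 24.8 + 434.01/(12.8 × 1.84) = 43.228 °C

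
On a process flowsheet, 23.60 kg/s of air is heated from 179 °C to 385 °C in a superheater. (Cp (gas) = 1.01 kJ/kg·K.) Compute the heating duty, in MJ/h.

Q = 17700 MJ/h

Q = ṁ·Cp·ΔT = 23.60 × 1.01 × (385 − 179) = 4910.2 kJ/s
Heating duty = 17677 MJ/h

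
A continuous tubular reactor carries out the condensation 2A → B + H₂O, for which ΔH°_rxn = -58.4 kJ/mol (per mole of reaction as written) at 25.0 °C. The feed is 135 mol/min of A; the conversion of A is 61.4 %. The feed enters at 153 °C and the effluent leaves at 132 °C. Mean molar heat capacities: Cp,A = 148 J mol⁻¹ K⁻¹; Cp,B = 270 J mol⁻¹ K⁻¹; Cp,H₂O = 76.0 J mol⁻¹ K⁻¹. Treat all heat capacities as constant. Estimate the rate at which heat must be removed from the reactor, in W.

Q_out = 43600 W

Extent of reaction ξ = 0.614 × 135 / 2 = 41.445 mol/min
Reaction term: ξ·ΔH°_rxn = 41.445 × -58.4 = -2420.4 kJ/min
Sensible, feed 153→25 °C: -2557.4 kJ/min
Outlet flows (mol/min): A 52.11, B 41.445, H₂O 41.445
Sensible, products 25→132 °C: 2359.6 kJ/min
Q = ΔH = -2618.2 kJ/min = -43.637 kW
Heat removed = 43637 W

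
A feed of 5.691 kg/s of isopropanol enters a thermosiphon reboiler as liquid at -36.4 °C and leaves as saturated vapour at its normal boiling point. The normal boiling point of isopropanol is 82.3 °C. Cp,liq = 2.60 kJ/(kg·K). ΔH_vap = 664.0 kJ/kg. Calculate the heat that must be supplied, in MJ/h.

liquid -36.4→82.3 °C: 308.62 kJ/kg
vaporisation at 82.3 °C: 664 kJ/kg
Δh = 308.62 + 664 = 972.62 kJ/kg
Q = ṁ·Δh = 5.691 kg/s × 972.62 kJ/kg = 5535.2 kJ/s
|Q| = 5535.2 kW = 19927 MJ/h

Q = 19900 MJ/h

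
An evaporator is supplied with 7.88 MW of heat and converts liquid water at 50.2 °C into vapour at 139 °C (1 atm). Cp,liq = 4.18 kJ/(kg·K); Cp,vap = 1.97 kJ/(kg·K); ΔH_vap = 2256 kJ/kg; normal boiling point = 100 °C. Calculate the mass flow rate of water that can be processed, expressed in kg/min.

ṁ = 186 kg/min

Δh = 4.18×(100−50.2) + 2256 + 1.97×(139−100) = 2541 kJ/kg
Q = 7.88 MW = 7880 kJ/s = 472800 kJ/min
ṁ = Q/Δh = 472800 / 2541 = 186.07 kg/min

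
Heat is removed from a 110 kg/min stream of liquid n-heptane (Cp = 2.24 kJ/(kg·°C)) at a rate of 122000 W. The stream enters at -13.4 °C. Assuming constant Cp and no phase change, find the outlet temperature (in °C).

Q = 122000 W = 7320 kJ/min
ΔT = Q/(ṁ·Cp) = 7320/(110×2.24) = 29.708 K
T_out = -13.4 − 29.708 = -43.108 °C

T_out = -43.1 °C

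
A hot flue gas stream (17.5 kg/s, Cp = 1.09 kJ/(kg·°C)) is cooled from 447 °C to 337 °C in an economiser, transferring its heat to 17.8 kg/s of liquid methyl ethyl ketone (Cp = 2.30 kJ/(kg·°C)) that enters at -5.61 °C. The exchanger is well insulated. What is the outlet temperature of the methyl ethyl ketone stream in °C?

Heat released by hot stream: Q = 17.5 × 1.09 × (447 − 337) = 2098.3 kJ/s
Energy balance on cold side (adiabatic exchanger): Q = ṁ_c·Cp_c·(T_c,out − T_c,in)
T_c,out = -5.61 + 2098.3/(17.8 × 2.30) = 45.642 °C

T_c,out = 45.6 °C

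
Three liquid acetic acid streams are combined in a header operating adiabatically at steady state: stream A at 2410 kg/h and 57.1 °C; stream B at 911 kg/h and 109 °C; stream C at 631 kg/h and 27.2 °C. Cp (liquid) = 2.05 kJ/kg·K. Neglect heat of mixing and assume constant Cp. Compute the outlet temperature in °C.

T_out = 64.3 °C

No heat crosses the boundary, so H_out = H_in.
T_out = Σ ṁᵢCp,ᵢTᵢ / Σ ṁᵢCp,ᵢ
      = 520850 / 8101.6 = 64.29 °C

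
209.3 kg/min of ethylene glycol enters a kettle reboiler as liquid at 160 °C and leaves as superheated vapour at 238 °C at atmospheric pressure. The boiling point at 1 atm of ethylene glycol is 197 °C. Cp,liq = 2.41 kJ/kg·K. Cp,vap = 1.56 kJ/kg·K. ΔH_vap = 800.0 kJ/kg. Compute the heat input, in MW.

liquid 160→197 °C: 89.17 kJ/kg
vaporisation at 197 °C: 800 kJ/kg
vapour 197→238 °C: 63.96 kJ/kg
Δh = 89.17 + 800 + 63.96 = 953.13 kJ/kg
Q = ṁ·Δh = 209.3 kg/min × 953.13 kJ/kg = 199490 kJ/min
|Q| = 3324.8 kW = 3.3248 MW

Q = 3.32 MW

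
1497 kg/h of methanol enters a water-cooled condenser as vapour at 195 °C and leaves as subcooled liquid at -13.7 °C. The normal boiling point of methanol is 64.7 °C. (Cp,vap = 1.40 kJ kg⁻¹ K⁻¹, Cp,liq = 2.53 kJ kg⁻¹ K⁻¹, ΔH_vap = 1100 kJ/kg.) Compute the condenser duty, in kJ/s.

vapour 195→64.7 °C: -182.42 kJ/kg
condensation at 64.7 °C: -1100 kJ/kg
liquid 64.7→-13.7 °C: -198.35 kJ/kg
Δh = -182.42 + -1100 + -198.35 = -1480.8 kJ/kg
Q = ṁ·Δh = 1497 kg/h × -1480.8 kJ/kg = -2.2167e+06 kJ/h
|Q| = 615.75 kW

Q_c = 616 kJ/s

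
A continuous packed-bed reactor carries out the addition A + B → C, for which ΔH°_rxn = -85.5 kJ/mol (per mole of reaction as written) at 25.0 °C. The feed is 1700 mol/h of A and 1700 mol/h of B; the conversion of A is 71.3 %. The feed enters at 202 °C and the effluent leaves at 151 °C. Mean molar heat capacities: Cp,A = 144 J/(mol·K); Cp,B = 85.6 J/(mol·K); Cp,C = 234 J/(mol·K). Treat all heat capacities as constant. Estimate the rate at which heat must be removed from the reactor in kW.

Q_out = 34.1 kW

Extent of reaction ξ = 0.713 × 1700 = 1212.1 mol/h
Reaction term: ξ·ΔH°_rxn = 1212.1 × -85.5 = -103630 kJ/h
Sensible, feed 202→25 °C: -69087 kJ/h
Outlet flows (mol/h): A 487.9, B 487.9, C 1212.1
Sensible, products 25→151 °C: 49852 kJ/h
Q = ΔH = -122870 kJ/h = -34.13 kW
Heat removed = 34.13 kW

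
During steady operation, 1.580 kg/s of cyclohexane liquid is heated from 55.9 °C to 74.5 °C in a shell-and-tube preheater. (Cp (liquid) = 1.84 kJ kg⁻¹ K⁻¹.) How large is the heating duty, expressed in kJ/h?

Q = 195000 kJ/h

Q = ṁ·Cp·ΔT = 1.580 × 1.84 × (74.5 − 55.9) = 54.074 kJ/s
Heating duty = 194670 kJ/h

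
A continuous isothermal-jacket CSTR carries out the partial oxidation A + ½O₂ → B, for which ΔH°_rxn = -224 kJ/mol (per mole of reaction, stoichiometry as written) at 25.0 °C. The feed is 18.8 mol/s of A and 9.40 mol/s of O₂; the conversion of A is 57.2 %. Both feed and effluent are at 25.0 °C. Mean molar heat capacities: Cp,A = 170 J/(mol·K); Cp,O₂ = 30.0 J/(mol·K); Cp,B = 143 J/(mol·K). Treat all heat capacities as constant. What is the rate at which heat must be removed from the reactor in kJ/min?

Extent of reaction ξ = 0.572 × 18.8 = 10.754 mol/s
Reaction term: ξ·ΔH°_rxn = 10.754 × -224 = -2408.8 kJ/s
Q = ΔH = -2408.8 kJ/s = -2408.8 kW
Heat removed = 144530 kJ/min

Q_out = 145000 kJ/min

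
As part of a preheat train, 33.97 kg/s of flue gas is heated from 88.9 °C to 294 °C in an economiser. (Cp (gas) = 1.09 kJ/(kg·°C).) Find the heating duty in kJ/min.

Q = 456000 kJ/min

Q = ṁ·Cp·ΔT = 33.97 × 1.09 × (294 − 88.9) = 7594.3 kJ/s
Heating duty = 455660 kJ/min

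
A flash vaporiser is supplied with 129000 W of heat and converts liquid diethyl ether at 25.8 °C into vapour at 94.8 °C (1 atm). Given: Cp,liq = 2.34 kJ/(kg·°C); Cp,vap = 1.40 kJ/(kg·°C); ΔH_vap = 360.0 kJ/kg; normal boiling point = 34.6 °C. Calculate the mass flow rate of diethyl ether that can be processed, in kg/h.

ṁ = 999 kg/h

Δh = 2.34×(34.6−25.8) + 360.0 + 1.40×(94.8−34.6) = 464.87 kJ/kg
Q = 129000 W = 129 kJ/s = 464400 kJ/h
ṁ = Q/Δh = 464400 / 464.87 = 998.98 kg/h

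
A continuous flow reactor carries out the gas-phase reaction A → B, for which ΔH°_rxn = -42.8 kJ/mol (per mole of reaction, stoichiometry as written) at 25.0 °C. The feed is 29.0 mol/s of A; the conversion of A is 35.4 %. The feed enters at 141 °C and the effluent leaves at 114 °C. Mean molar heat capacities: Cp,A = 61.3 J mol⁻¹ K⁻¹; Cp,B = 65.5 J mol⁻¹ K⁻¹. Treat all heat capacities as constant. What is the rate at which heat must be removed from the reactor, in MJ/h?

Q_out = 1740 MJ/h

Extent of reaction ξ = 0.354 × 29.0 = 10.266 mol/s
Reaction term: ξ·ΔH°_rxn = 10.266 × -42.8 = -439.38 kJ/s
Sensible, feed 141→25 °C: -206.21 kJ/s
Outlet flows (mol/s): A 18.734, B 10.266
Sensible, products 25→114 °C: 162.05 kJ/s
Q = ΔH = -483.55 kJ/s = -483.55 kW
Heat removed = 1740.8 MJ/h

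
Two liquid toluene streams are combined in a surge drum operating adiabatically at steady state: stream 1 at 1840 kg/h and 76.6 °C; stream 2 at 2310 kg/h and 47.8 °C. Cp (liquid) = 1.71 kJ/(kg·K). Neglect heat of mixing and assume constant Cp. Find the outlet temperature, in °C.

T_out = 60.6 °C

Adiabatic, steady state ⇒ Σ ṁᵢCp,ᵢ(T_out − Tᵢ) = 0
Σ ṁᵢCp,ᵢTᵢ = 1840×1.71×76.6 + 2310×1.71×47.8 = 429830
Σ ṁᵢCp,ᵢ = 1840×1.71 + 2310×1.71 = 7096.5
T_out = 429830 / 7096.5 = 60.569 °C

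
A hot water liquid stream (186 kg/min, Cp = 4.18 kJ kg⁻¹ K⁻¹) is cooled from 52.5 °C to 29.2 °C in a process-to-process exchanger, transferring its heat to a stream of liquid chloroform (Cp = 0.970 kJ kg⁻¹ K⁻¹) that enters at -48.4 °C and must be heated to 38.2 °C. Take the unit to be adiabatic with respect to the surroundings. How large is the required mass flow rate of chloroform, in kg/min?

Heat released by hot stream: Q = 186 × 4.18 × (52.5 − 29.2) = 18115 kJ/min
Energy balance on cold side (adiabatic exchanger): Q = ṁ_c·Cp_c·(T_c,out − T_c,in)
ṁ_c = 18115 / [0.970 × (38.2 − -48.4)] = 215.65 kg/min

ṁ_c = 216 kg/min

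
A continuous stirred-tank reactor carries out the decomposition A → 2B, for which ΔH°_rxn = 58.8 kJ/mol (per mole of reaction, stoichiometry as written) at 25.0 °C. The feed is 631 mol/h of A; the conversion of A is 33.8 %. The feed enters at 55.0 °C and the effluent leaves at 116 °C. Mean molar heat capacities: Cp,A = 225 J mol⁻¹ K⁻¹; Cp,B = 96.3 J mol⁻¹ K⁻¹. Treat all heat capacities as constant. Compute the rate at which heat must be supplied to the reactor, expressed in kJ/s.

Q_in = 5.71 kJ/s

Extent of reaction ξ = 0.338 × 631 = 213.28 mol/h
Reaction term: ξ·ΔH°_rxn = 213.28 × 58.8 = 12541 kJ/h
Sensible, feed 55.0→25 °C: -4259.2 kJ/h
Outlet flows (mol/h): A 417.72, B 426.56
Sensible, products 25→116 °C: 12291 kJ/h
Q = ΔH = 20572 kJ/h = 5.7146 kW
Heat supplied = 5.7146 kJ/s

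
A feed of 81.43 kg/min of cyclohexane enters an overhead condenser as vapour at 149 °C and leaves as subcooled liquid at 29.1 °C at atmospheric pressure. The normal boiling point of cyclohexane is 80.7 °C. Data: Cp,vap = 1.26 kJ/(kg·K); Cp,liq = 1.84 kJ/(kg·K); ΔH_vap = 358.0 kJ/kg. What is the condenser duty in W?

Q_c = 732000 W

vapour 149→80.7 °C: -86.058 kJ/kg
condensation at 80.7 °C: -358 kJ/kg
liquid 80.7→29.1 °C: -94.944 kJ/kg
Δh = -86.058 + -358 + -94.944 = -539 kJ/kg
Q = ṁ·Δh = 81.43 kg/min × -539 kJ/kg = -43891 kJ/min
|Q| = 731.52 kW = 731520 W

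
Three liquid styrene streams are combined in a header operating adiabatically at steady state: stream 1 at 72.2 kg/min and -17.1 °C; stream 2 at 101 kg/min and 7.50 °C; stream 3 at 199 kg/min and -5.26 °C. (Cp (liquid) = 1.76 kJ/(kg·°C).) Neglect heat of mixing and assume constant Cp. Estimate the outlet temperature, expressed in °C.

T_out = -4.09 °C

Energy balance with Q = 0: Σ ṁᵢCp,ᵢ(T_out − Tᵢ) = 0
T_out = Σ ṁᵢCp,ᵢTᵢ / Σ ṁᵢCp,ᵢ
      = -2682 / 655.07 = -4.0942 °C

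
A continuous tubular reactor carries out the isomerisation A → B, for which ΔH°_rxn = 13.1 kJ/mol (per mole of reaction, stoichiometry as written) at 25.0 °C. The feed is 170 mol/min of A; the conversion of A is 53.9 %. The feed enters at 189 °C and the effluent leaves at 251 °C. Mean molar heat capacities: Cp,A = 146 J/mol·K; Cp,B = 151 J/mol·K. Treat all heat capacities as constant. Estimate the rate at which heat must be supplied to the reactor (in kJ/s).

Q_in = 47.4 kJ/s

Extent of reaction ξ = 0.539 × 170 = 91.63 mol/min
Reaction term: ξ·ΔH°_rxn = 91.63 × 13.1 = 1200.4 kJ/min
Sensible, feed 189→25 °C: -4070.5 kJ/min
Outlet flows (mol/min): A 78.37, B 91.63
Sensible, products 25→251 °C: 5712.9 kJ/min
Q = ΔH = 2842.7 kJ/min = 47.379 kW
Heat supplied = 47.379 kJ/s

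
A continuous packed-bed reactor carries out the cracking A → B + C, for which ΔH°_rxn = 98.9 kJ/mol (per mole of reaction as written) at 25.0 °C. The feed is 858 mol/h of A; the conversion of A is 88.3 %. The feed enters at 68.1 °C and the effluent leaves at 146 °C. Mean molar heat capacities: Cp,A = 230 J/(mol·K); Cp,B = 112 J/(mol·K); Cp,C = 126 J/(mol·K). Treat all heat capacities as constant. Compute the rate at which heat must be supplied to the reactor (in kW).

Extent of reaction ξ = 0.883 × 858 = 757.61 mol/h
Reaction term: ξ·ΔH°_rxn = 757.61 × 98.9 = 74928 kJ/h
Sensible, feed 68.1→25 °C: -8505.4 kJ/h
Outlet flows (mol/h): A 100.39, B 757.61, C 757.61
Sensible, products 25→146 °C: 24612 kJ/h
Q = ΔH = 91034 kJ/h = 25.287 kW
Heat supplied = 25.287 kW

Q_in = 25.3 kW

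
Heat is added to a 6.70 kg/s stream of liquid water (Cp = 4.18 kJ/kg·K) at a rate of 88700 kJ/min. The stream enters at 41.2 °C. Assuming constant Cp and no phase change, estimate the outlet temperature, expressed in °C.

T_out = 94.0 °C

Q = 88700 kJ/min = 1478.3 kJ/s
ΔT = Q/(ṁ·Cp) = 1478.3/(6.70×4.18) = 52.786 K
T_out = 41.2 + 52.786 = 93.986 °C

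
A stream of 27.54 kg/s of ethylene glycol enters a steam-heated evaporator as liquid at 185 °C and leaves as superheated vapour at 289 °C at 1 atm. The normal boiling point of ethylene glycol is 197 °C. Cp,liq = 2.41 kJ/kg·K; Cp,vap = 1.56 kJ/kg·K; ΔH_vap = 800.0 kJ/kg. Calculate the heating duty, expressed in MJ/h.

liquid 185→197 °C: 28.92 kJ/kg
vaporisation at 197 °C: 800 kJ/kg
vapour 197→289 °C: 143.52 kJ/kg
Δh = 28.92 + 800 + 143.52 = 972.44 kJ/kg
Q = ṁ·Δh = 27.54 kg/s × 972.44 kJ/kg = 26781 kJ/s
|Q| = 26781 kW = 96412 MJ/h

Q = 96400 MJ/h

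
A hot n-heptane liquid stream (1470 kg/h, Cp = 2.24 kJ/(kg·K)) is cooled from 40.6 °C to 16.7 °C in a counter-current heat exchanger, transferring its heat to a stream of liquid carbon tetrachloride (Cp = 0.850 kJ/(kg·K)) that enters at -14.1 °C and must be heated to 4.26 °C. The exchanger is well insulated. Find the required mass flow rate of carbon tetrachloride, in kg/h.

ṁ_c = 5040 kg/h

Heat released by hot stream: Q = 1470 × 2.24 × (40.6 − 16.7) = 78698 kJ/h
Energy balance on cold side (adiabatic exchanger): Q = ṁ_c·Cp_c·(T_c,out − T_c,in)
ṁ_c = 78698 / [0.850 × (4.26 − -14.1)] = 5042.8 kg/h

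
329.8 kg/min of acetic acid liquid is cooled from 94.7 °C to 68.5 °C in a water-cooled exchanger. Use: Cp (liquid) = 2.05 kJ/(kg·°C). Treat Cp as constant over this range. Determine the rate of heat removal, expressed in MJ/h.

Q = ṁ·Cp·ΔT = 329.8 × 2.05 × (68.5 − 94.7) = -17714 kJ/min
Converting: 17714 / 60 s = 295.23 kW
Cooling duty = 1062.8 MJ/h

Q_c = 1060 MJ/h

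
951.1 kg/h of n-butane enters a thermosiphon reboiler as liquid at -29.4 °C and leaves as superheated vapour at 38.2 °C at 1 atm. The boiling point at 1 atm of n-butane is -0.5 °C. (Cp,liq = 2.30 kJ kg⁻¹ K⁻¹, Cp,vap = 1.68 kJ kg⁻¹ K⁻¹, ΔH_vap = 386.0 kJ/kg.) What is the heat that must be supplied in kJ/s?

liquid -29.4→-0.5 °C: 66.47 kJ/kg
vaporisation at -0.5 °C: 386 kJ/kg
vapour -0.5→38.2 °C: 65.016 kJ/kg
Δh = 66.47 + 386 + 65.016 = 517.49 kJ/kg
Q = ṁ·Δh = 951.1 kg/h × 517.49 kJ/kg = 492180 kJ/h
|Q| = 136.72 kW

Q = 137 kJ/s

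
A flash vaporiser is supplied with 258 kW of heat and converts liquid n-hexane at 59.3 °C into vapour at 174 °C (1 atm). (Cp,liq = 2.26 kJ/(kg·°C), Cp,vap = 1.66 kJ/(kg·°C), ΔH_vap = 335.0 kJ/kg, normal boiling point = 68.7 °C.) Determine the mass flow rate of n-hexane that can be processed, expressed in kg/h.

ṁ = 1750 kg/h

Δh = 2.26×(68.7−59.3) + 335.0 + 1.66×(174−68.7) = 531.04 kJ/kg
Q = 258 kW = 258 kJ/s = 928800 kJ/h
ṁ = Q/Δh = 928800 / 531.04 = 1749 kg/h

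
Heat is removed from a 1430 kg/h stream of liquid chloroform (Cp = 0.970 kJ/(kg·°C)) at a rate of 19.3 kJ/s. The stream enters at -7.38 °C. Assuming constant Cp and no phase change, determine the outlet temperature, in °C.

Q = 19.3 kJ/s = 69480 kJ/h
ΔT = Q/(ṁ·Cp) = 69480/(1430×0.970) = 50.09 K
T_out = -7.38 − 50.09 = -57.47 °C

T_out = -57.5 °C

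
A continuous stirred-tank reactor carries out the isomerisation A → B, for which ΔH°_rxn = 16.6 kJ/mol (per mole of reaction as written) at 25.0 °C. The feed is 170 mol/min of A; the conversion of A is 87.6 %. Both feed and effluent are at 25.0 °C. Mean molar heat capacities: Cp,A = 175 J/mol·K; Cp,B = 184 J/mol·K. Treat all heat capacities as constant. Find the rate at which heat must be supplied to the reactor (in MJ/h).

Q_in = 148 MJ/h

Extent of reaction ξ = 0.876 × 170 = 148.92 mol/min
Reaction term: ξ·ΔH°_rxn = 148.92 × 16.6 = 2472.1 kJ/min
Q = ΔH = 2472.1 kJ/min = 41.201 kW
Heat supplied = 148.32 MJ/h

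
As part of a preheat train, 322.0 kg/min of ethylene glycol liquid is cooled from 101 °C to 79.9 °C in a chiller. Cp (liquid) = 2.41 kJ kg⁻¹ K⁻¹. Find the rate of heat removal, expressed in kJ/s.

Q_c = 273 kJ/s

Q = ṁ·Cp·ΔT = 322.0 × 2.41 × (79.9 − 101) = -16374 kJ/min
Converting: 16374 / 60 s = 272.9 kW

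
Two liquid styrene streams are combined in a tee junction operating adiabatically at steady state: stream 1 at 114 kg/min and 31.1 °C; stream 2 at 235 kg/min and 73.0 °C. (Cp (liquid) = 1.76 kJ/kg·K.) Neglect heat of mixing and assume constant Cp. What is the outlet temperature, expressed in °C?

T_out = 59.3 °C

Adiabatic, steady state ⇒ Σ ṁᵢCp,ᵢ(T_out − Tᵢ) = 0
Σ ṁᵢCp,ᵢTᵢ = 114×1.76×31.1 + 235×1.76×73.0 = 36433
Σ ṁᵢCp,ᵢ = 114×1.76 + 235×1.76 = 614.24
T_out = 36433 / 614.24 = 59.313 °C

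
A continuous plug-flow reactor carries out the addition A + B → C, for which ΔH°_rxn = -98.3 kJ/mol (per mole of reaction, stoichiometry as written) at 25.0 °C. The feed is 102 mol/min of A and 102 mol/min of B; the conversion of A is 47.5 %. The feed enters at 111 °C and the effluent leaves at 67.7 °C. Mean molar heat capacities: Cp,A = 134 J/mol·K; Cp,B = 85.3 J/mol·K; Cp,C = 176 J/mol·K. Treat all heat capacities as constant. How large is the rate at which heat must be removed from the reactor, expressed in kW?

Extent of reaction ξ = 0.475 × 102 = 48.45 mol/min
Reaction term: ξ·ΔH°_rxn = 48.45 × -98.3 = -4762.6 kJ/min
Sensible, feed 111→25 °C: -1923.7 kJ/min
Outlet flows (mol/min): A 53.55, B 53.55, C 48.45
Sensible, products 25→67.7 °C: 865.56 kJ/min
Q = ΔH = -5820.8 kJ/min = -97.013 kW
Heat removed = 97.013 kW

Q_out = 97.0 kW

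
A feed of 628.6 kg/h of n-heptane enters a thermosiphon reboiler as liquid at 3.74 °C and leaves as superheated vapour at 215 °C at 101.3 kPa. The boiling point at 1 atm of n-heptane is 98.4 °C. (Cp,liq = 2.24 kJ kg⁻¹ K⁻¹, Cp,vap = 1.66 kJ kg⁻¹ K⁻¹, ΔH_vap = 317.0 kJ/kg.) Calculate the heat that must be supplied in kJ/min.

liquid 3.74→98.4 °C: 212.04 kJ/kg
vaporisation at 98.4 °C: 317 kJ/kg
vapour 98.4→215 °C: 193.56 kJ/kg
Δh = 212.04 + 317 + 193.56 = 722.59 kJ/kg
Q = ṁ·Δh = 628.6 kg/h × 722.59 kJ/kg = 454220 kJ/h
|Q| = 126.17 kW = 7570.4 kJ/min

Q = 7570 kJ/min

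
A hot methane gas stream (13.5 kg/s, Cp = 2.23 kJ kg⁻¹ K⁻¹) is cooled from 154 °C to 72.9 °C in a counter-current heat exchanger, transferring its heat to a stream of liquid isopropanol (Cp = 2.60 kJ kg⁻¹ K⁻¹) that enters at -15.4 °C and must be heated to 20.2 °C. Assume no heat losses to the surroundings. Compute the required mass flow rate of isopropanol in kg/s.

Heat released by hot stream: Q = 13.5 × 2.23 × (154 − 72.9) = 2441.5 kJ/s
Energy balance on cold side (adiabatic exchanger): Q = ṁ_c·Cp_c·(T_c,out − T_c,in)
ṁ_c = 2441.5 / [2.60 × (20.2 − -15.4)] = 26.378 kg/s

ṁ_c = 26.4 kg/s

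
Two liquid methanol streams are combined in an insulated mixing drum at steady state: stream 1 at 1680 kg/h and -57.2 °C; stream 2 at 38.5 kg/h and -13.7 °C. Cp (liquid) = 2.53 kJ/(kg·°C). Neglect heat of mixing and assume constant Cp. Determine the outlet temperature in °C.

T_out = -56.2 °C

Energy balance with Q = 0: Σ ṁᵢCp,ᵢ(T_out − Tᵢ) = 0
Σ ṁᵢCp,ᵢTᵢ = 1680×2.53×-57.2 + 38.5×2.53×-13.7 = -244460
Σ ṁᵢCp,ᵢ = 1680×2.53 + 38.5×2.53 = 4347.8
T_out = -244460 / 4347.8 = -56.225 °C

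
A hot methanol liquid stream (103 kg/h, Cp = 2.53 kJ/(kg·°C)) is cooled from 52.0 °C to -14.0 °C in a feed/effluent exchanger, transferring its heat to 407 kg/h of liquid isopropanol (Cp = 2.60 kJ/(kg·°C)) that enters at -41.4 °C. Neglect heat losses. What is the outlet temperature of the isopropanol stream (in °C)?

Heat released by hot stream: Q = 103 × 2.53 × (52.0 − -14.0) = 17199 kJ/h
Energy balance on cold side (adiabatic exchanger): Q = ṁ_c·Cp_c·(T_c,out − T_c,in)
T_c,out = -41.4 + 17199/(407 × 2.60) = -25.147 °C

T_c,out = -25.1 °C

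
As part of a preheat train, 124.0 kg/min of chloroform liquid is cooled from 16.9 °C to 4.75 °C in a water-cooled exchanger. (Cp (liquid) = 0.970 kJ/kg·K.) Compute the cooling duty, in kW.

Q = ṁ·Cp·ΔT = 124.0 × 0.970 × (4.75 − 16.9) = -1461.4 kJ/min
Converting: 1461.4 / 60 s = 24.357 kW

Q_c = 24.4 kW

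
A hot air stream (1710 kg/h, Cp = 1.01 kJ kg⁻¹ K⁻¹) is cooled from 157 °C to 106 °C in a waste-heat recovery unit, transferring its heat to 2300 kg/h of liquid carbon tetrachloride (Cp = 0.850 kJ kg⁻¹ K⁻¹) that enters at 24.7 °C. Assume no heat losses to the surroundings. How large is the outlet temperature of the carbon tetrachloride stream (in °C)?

T_c,out = 69.8 °C

Heat released by hot stream: Q = 1710 × 1.01 × (157 − 106) = 88082 kJ/h
Energy balance on cold side (adiabatic exchanger): Q = ṁ_c·Cp_c·(T_c,out − T_c,in)
T_c,out = 24.7 + 88082/(2300 × 0.850) = 69.755 °C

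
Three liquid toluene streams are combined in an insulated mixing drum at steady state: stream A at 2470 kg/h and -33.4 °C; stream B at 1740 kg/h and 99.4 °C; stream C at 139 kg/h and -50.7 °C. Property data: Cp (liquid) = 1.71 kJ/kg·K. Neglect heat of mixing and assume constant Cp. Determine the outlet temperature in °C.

Adiabatic, steady state ⇒ Σ ṁᵢCp,ᵢ(T_out − Tᵢ) = 0
Σ ṁᵢCp,ᵢTᵢ = 2470×1.71×-33.4 + 1740×1.71×99.4 + 139×1.71×-50.7 = 142630
Σ ṁᵢCp,ᵢ = 2470×1.71 + 1740×1.71 + 139×1.71 = 7436.8
T_out = 142630 / 7436.8 = 19.179 °C

T_out = 19.2 °C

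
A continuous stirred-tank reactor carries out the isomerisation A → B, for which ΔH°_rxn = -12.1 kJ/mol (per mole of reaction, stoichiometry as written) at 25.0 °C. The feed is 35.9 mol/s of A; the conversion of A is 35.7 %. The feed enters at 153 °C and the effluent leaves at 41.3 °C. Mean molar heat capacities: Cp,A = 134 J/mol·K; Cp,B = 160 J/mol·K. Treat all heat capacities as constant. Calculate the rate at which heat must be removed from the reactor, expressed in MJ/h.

Extent of reaction ξ = 0.357 × 35.9 = 12.816 mol/s
Reaction term: ξ·ΔH°_rxn = 12.816 × -12.1 = -155.08 kJ/s
Sensible, feed 153→25 °C: -615.76 kJ/s
Outlet flows (mol/s): A 23.084, B 12.816
Sensible, products 25→41.3 °C: 83.844 kJ/s
Q = ΔH = -686.99 kJ/s = -686.99 kW
Heat removed = 2473.2 MJ/h

Q_out = 2470 MJ/h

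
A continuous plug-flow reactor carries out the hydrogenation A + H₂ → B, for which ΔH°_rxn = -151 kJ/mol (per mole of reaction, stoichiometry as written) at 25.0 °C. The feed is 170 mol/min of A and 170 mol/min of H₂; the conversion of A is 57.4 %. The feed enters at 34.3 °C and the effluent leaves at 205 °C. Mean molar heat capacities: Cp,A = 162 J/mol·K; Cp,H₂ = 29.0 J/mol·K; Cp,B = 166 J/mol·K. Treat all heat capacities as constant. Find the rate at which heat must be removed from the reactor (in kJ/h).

Extent of reaction ξ = 0.574 × 170 = 97.58 mol/min
Reaction term: ξ·ΔH°_rxn = 97.58 × -151 = -14735 kJ/min
Sensible, feed 34.3→25 °C: -301.97 kJ/min
Outlet flows (mol/min): A 72.42, H₂ 72.42, B 97.58
Sensible, products 25→205 °C: 5405.5 kJ/min
Q = ΔH = -9631.1 kJ/min = -160.52 kW
Heat removed = 577860 kJ/h

Q_out = 578000 kJ/h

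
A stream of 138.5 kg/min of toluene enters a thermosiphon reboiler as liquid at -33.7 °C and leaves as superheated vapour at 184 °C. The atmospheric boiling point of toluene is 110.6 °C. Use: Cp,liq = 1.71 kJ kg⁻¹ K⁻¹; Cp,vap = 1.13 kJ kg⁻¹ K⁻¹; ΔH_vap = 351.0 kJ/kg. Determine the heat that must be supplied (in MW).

liquid -33.7→110.6 °C: 246.75 kJ/kg
vaporisation at 110.6 °C: 351 kJ/kg
vapour 110.6→184 °C: 82.942 kJ/kg
Δh = 246.75 + 351 + 82.942 = 680.7 kJ/kg
Q = ṁ·Δh = 138.5 kg/min × 680.7 kJ/kg = 94276 kJ/min
|Q| = 1571.3 kW = 1.5713 MW

Q = 1.57 MW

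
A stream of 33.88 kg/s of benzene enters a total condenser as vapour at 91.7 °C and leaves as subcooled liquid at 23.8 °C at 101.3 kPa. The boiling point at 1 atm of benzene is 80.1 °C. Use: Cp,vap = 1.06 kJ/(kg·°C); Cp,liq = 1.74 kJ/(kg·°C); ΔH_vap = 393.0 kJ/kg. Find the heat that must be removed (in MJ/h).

vapour 91.7→80.1 °C: -12.296 kJ/kg
condensation at 80.1 °C: -393 kJ/kg
liquid 80.1→23.8 °C: -97.962 kJ/kg
Δh = -12.296 + -393 + -97.962 = -503.26 kJ/kg
Q = ṁ·Δh = 33.88 kg/s × -503.26 kJ/kg = -17050 kJ/s
|Q| = 17050 kW = 61381 MJ/h

Q_c = 61400 MJ/h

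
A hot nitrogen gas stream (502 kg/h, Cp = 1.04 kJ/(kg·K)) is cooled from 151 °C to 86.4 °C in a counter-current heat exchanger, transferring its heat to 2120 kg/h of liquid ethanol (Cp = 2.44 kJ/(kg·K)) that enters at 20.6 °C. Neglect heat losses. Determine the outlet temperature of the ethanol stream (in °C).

Heat released by hot stream: Q = 502 × 1.04 × (151 − 86.4) = 33726 kJ/h
Energy balance on cold side (adiabatic exchanger): Q = ṁ_c·Cp_c·(T_c,out − T_c,in)
T_c,out = 20.6 + 33726/(2120 × 2.44) = 27.12 °C

T_c,out = 27.1 °C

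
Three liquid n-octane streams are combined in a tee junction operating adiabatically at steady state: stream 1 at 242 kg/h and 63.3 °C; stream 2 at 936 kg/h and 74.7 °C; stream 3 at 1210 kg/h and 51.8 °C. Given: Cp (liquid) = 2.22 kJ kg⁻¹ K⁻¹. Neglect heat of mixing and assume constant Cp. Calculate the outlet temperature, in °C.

T_out = 61.9 °C

No heat crosses the boundary, so H_out = H_in.
Σ ṁᵢCp,ᵢTᵢ = 242×2.22×63.3 + 936×2.22×74.7 + 1210×2.22×51.8 = 328370
Σ ṁᵢCp,ᵢ = 242×2.22 + 936×2.22 + 1210×2.22 = 5301.4
T_out = 328370 / 5301.4 = 61.941 °C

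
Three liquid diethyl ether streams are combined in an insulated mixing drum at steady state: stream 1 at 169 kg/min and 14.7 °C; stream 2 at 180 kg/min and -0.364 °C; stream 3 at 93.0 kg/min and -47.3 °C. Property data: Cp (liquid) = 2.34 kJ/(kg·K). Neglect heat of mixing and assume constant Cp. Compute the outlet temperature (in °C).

T_out = -4.48 °C

No heat crosses the boundary, so H_out = H_in.
T_out = Σ ṁᵢCp,ᵢTᵢ / Σ ṁᵢCp,ᵢ
      = -4633.5 / 1034.3 = -4.4799 °C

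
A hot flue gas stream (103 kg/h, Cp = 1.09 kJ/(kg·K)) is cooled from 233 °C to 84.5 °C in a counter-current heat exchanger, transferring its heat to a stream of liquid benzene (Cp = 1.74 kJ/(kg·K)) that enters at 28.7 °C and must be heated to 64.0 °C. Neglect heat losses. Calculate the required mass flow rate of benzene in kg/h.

Heat released by hot stream: Q = 103 × 1.09 × (233 − 84.5) = 16672 kJ/h
Energy balance on cold side (adiabatic exchanger): Q = ṁ_c·Cp_c·(T_c,out − T_c,in)
ṁ_c = 16672 / [1.74 × (64.0 − 28.7)] = 271.44 kg/h

ṁ_c = 271 kg/h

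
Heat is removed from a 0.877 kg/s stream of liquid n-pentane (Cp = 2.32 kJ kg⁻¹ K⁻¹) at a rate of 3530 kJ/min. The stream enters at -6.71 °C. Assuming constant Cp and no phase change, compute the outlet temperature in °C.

Q = 3530 kJ/min = 58.833 kJ/s
ΔT = Q/(ṁ·Cp) = 58.833/(0.877×2.32) = 28.916 K
T_out = -6.71 − 28.916 = -35.626 °C

T_out = -35.6 °C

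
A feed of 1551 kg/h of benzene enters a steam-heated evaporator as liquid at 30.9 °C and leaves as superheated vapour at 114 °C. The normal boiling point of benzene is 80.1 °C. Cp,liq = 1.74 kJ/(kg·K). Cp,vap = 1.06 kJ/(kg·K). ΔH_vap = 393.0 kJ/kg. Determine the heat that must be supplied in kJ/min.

Q = 13300 kJ/min

liquid 30.9→80.1 °C: 85.608 kJ/kg
vaporisation at 80.1 °C: 393 kJ/kg
vapour 80.1→114 °C: 35.934 kJ/kg
Δh = 85.608 + 393 + 35.934 = 514.54 kJ/kg
Q = ṁ·Δh = 1551 kg/h × 514.54 kJ/kg = 798050 kJ/h
|Q| = 221.68 kW = 13301 kJ/min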